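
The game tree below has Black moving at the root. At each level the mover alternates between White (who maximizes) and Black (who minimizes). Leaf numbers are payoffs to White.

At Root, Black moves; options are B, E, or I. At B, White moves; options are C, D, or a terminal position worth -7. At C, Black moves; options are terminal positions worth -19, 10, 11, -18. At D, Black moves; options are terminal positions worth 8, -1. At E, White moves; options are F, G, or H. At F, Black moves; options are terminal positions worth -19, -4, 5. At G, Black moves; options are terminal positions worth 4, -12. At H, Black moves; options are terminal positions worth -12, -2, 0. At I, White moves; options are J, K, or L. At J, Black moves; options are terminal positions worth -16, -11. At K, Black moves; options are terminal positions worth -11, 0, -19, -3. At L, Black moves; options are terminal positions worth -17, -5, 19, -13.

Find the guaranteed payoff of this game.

-16

C (Black): min(-19, 10, 11, -18) = -19
D (Black): min(8, -1) = -1
B (White): max(-19, -1, -7) = -1
F (Black): min(-19, -4, 5) = -19
G (Black): min(4, -12) = -12
H (Black): min(-12, -2, 0) = -12
E (White): max(-19, -12, -12) = -12
J (Black): min(-16, -11) = -16
K (Black): min(-11, 0, -19, -3) = -19
L (Black): min(-17, -5, 19, -13) = -17
I (White): max(-16, -19, -17) = -16
Root (Black): min(-1, -12, -16) = -16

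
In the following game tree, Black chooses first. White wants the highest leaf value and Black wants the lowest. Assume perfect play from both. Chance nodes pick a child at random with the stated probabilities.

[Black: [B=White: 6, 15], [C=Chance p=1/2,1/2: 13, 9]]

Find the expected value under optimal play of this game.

11

B (White): max(6, 15) = 15
C (Chance): 1/2·13 + 1/2·9 = 11
Root (Black): min(15, 11) = 11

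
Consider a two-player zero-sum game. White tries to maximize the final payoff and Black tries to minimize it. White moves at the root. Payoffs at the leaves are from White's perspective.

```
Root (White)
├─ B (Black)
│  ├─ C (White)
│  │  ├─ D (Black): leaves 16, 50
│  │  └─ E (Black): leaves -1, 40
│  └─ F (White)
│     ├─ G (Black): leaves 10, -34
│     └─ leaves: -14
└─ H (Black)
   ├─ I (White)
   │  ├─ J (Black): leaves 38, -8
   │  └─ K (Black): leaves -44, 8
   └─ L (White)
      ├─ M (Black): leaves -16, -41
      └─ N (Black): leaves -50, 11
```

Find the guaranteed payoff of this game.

D (Black): min(16, 50) = 16
E (Black): min(-1, 40) = -1
C (White): max(16, -1) = 16
G (Black): min(10, -34) = -34
F (White): max(-34, -14) = -14
B (Black): min(16, -14) = -14
J (Black): min(38, -8) = -8
K (Black): min(-44, 8) = -44
I (White): max(-8, -44) = -8
M (Black): min(-16, -41) = -41
N (Black): min(-50, 11) = -50
L (White): max(-41, -50) = -41
H (Black): min(-8, -41) = -41
Root (White): max(-14, -41) = -14

-14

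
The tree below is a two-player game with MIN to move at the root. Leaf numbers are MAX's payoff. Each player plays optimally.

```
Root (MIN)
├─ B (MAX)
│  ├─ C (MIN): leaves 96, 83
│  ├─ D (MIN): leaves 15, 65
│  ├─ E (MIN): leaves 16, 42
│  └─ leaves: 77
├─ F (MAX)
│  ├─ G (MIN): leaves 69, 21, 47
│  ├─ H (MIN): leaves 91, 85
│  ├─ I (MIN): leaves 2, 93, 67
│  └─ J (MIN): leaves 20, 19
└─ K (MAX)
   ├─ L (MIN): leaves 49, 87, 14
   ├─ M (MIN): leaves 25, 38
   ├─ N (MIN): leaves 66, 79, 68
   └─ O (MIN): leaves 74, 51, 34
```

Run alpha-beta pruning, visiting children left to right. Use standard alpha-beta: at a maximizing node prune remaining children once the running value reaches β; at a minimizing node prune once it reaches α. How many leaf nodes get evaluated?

20

C [α=-∞,β=+∞]: v=83
D [α=83,β=+∞]: v=15 after child 1 ≤ α → α-cutoff, skip 1
E [α=83,β=+∞]: v=16 after child 1 ≤ α → α-cutoff, skip 1
B [α=-∞,β=+∞]: v=83
G [α=-∞,β=83]: v=21
H [α=21,β=83]: v=85
F [α=-∞,β=83]: v=85 after child 2 ≥ β → β-cutoff, skip 2
L [α=-∞,β=83]: v=14
M [α=14,β=83]: v=25
N [α=25,β=83]: v=66
O [α=66,β=83]: v=51 after child 2 ≤ α → α-cutoff, skip 1
K [α=-∞,β=83]: v=66
Root [α=-∞,β=+∞]: v=66
Leaves evaluated: 20 of 28.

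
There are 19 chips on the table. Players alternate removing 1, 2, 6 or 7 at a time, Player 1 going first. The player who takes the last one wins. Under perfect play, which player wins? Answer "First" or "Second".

Second

i:   0  1  2  3  4  5  6  7  8  9 10 11 12 13 14 15 16 17 18 19
     L  W  W  L  W  W  W  W  L  W  W  L  W  W  W  W  L  W  W  L
Position 19 is L, so the second player wins.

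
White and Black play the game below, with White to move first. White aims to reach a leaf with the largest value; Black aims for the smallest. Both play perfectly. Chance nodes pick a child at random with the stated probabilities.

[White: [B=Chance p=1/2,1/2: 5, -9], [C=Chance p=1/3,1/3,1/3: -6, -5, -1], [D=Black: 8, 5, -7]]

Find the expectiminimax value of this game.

B (Chance): 1/2·5 + 1/2·-9 = -2
C (Chance): 1/3·-6 + 1/3·-5 + 1/3·-1 = -4
D (Black): min(8, 5, -7) = -7
Root (White): max(-2, -4, -7) = -2

-2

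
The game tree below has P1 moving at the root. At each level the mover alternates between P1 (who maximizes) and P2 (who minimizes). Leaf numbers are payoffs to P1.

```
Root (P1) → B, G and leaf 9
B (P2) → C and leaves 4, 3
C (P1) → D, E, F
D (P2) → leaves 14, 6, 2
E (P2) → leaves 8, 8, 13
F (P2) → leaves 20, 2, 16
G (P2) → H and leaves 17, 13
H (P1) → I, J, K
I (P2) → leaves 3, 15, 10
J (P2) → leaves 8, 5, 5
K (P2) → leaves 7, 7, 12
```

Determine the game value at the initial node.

9

D (P2): min(14, 6, 2) = 2
E (P2): min(8, 8, 13) = 8
F (P2): min(20, 2, 16) = 2
C (P1): max(2, 8, 2) = 8
B (P2): min(8, 4, 3) = 3
I (P2): min(3, 15, 10) = 3
J (P2): min(8, 5, 5) = 5
K (P2): min(7, 7, 12) = 7
H (P1): max(3, 5, 7) = 7
G (P2): min(7, 17, 13) = 7
Root (P1): max(3, 7, 9) = 9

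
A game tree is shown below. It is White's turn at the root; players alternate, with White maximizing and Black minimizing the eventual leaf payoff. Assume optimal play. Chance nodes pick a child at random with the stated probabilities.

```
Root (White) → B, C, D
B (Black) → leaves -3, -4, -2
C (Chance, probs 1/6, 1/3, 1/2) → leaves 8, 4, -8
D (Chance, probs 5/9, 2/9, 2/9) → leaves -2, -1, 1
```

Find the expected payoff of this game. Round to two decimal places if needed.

-1.11

B (Black): min(-3, -4, -2) = -4
C (Chance): 1/6·8 + 1/3·4 + 1/2·-8 = -1.33
D (Chance): 5/9·-2 + 2/9·-1 + 2/9·1 = -1.11
Root (White): max(-4, -1.33, -1.11) = -1.11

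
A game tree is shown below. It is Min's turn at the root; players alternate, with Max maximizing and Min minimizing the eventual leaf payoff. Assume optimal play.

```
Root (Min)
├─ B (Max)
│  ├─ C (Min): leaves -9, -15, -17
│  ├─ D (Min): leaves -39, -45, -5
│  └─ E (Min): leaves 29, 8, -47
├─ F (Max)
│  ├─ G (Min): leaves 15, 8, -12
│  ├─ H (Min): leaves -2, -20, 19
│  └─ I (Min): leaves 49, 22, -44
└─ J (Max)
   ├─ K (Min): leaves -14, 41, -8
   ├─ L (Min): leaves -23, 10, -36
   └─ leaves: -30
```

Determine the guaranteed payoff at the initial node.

-17

C (Min): min(-9, -15, -17) = -17
D (Min): min(-39, -45, -5) = -45
E (Min): min(29, 8, -47) = -47
B (Max): max(-17, -45, -47) = -17
G (Min): min(15, 8, -12) = -12
H (Min): min(-2, -20, 19) = -20
I (Min): min(49, 22, -44) = -44
F (Max): max(-12, -20, -44) = -12
K (Min): min(-14, 41, -8) = -14
L (Min): min(-23, 10, -36) = -36
J (Max): max(-14, -36, -30) = -14
Root (Min): min(-17, -12, -14) = -17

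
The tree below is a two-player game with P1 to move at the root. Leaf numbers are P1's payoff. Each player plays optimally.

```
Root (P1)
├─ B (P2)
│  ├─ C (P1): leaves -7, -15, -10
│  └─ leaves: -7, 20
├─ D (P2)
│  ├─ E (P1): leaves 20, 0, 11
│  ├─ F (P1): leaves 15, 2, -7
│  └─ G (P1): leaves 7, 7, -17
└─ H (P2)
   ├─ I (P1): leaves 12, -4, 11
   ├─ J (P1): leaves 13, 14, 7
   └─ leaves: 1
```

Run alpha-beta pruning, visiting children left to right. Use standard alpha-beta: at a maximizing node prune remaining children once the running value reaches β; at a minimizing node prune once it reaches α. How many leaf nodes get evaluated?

19

C [α=-∞,β=+∞]: v=-7
B [α=-∞,β=+∞]: v=-7
E [α=-7,β=+∞]: v=20
F [α=-7,β=20]: v=15
G [α=-7,β=15]: v=7
D [α=-7,β=+∞]: v=7
I [α=7,β=+∞]: v=12
J [α=7,β=12]: v=13 after child 1 ≥ β → β-cutoff, skip 2
H [α=7,β=+∞]: v=1
Root [α=-∞,β=+∞]: v=7
Leaves evaluated: 19 of 21.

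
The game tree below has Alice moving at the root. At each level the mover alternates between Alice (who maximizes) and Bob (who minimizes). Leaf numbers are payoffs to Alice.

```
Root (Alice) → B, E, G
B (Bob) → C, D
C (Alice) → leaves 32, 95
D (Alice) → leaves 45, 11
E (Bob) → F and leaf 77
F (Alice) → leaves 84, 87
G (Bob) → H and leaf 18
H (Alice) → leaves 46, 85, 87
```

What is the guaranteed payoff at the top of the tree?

77

C (Alice): max(32, 95) = 95
D (Alice): max(45, 11) = 45
B (Bob): min(95, 45) = 45
F (Alice): max(84, 87) = 87
E (Bob): min(87, 77) = 77
H (Alice): max(46, 85, 87) = 87
G (Bob): min(87, 18) = 18
Root (Alice): max(45, 77, 18) = 77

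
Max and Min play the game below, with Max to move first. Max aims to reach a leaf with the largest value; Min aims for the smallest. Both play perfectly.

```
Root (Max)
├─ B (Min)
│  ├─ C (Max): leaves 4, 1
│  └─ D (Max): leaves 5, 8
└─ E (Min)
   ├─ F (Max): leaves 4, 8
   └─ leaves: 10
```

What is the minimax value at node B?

C: max(4, 1) = 4
D: max(5, 8) = 8
B: min(4, 8) = 4

4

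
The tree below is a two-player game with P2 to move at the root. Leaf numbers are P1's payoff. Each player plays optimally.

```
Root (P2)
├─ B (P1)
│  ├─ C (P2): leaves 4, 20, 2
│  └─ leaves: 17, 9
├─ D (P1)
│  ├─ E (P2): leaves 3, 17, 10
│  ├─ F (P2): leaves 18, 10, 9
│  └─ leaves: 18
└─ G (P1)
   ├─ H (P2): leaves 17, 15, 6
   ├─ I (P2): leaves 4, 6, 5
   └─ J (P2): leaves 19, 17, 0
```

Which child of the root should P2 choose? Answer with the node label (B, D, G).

G

C (P2): min(4, 20, 2) = 2
B (P1): max(2, 17, 9) = 17
E (P2): min(3, 17, 10) = 3
F (P2): min(18, 10, 9) = 9
D (P1): max(3, 9, 18) = 18
H (P2): min(17, 15, 6) = 6
I (P2): min(4, 6, 5) = 4
J (P2): min(19, 17, 0) = 0
G (P1): max(6, 4, 0) = 6
Root (P2): min(17, 18, 6) = 6
P2 picks the child with the lowest value: G (value 6).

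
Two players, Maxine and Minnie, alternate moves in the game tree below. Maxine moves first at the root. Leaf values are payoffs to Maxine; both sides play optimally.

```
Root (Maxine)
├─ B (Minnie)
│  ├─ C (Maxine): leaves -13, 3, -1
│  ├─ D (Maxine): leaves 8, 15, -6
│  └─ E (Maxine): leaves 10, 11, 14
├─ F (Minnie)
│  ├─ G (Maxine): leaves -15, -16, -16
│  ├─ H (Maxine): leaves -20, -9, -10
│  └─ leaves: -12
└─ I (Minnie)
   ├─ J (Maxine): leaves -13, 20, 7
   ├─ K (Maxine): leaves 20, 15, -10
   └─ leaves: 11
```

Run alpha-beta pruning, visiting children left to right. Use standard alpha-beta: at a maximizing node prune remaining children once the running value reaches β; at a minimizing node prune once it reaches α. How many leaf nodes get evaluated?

C [α=-∞,β=+∞]: v=3
D [α=-∞,β=3]: v=8 after child 1 ≥ β → β-cutoff, skip 2
E [α=-∞,β=3]: v=10 after child 1 ≥ β → β-cutoff, skip 2
B [α=-∞,β=+∞]: v=3
G [α=3,β=+∞]: v=-15
F [α=3,β=+∞]: v=-15 after child 1 ≤ α → α-cutoff, skip 2
J [α=3,β=+∞]: v=20
K [α=3,β=20]: v=20 after child 1 ≥ β → β-cutoff, skip 2
I [α=3,β=+∞]: v=11
Root [α=-∞,β=+∞]: v=11
Leaves evaluated: 13 of 23.

13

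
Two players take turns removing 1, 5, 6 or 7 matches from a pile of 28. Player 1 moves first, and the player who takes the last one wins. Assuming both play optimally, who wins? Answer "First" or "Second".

Second

i:   0  1  2  3  4  5  6  7  8  9 10 11 12 13 14 15 16 17 18 19 20 21 22 23 24 25 26 27 28
     L  W  L  W  L  W  W  W  W  W  W  W  L  W  L  W  L  W  W  W  W  W  W  W  L  W  L  W  L
Position 28 is L, so the second player wins.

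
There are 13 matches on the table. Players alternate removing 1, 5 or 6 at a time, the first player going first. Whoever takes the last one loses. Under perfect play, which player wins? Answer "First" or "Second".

First

Positions where the player to move wins (W) vs loses (L):
i:   0  1  2  3  4  5  6  7  8  9 10 11 12 13
     W  L  W  L  W  L  W  W  W  W  W  W  L  W
Position 13 is W, so the first player wins.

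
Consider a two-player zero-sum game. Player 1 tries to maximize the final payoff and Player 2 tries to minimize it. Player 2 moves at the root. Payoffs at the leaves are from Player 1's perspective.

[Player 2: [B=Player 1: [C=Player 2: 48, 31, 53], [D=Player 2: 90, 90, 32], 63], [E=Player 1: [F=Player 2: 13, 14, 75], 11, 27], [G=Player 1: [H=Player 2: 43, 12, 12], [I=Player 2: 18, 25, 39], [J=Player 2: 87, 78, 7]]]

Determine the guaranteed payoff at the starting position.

18

C (Player 2): min(48, 31, 53) = 31
D (Player 2): min(90, 90, 32) = 32
B (Player 1): max(31, 32, 63) = 63
F (Player 2): min(13, 14, 75) = 13
E (Player 1): max(13, 11, 27) = 27
H (Player 2): min(43, 12, 12) = 12
I (Player 2): min(18, 25, 39) = 18
J (Player 2): min(87, 78, 7) = 7
G (Player 1): max(12, 18, 7) = 18
Root (Player 2): min(63, 27, 18) = 18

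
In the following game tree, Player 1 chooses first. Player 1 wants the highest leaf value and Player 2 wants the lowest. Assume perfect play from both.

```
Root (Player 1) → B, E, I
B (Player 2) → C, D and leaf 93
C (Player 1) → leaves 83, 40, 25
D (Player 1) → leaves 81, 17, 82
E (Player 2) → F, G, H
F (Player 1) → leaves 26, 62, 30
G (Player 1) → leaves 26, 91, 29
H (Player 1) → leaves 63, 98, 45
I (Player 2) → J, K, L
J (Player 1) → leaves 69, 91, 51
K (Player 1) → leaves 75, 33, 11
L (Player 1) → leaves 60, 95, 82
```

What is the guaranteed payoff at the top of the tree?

82

C (Player 1): max(83, 40, 25) = 83
D (Player 1): max(81, 17, 82) = 82
B (Player 2): min(83, 82, 93) = 82
F (Player 1): max(26, 62, 30) = 62
G (Player 1): max(26, 91, 29) = 91
H (Player 1): max(63, 98, 45) = 98
E (Player 2): min(62, 91, 98) = 62
J (Player 1): max(69, 91, 51) = 91
K (Player 1): max(75, 33, 11) = 75
L (Player 1): max(60, 95, 82) = 95
I (Player 2): min(91, 75, 95) = 75
Root (Player 1): max(82, 62, 75) = 82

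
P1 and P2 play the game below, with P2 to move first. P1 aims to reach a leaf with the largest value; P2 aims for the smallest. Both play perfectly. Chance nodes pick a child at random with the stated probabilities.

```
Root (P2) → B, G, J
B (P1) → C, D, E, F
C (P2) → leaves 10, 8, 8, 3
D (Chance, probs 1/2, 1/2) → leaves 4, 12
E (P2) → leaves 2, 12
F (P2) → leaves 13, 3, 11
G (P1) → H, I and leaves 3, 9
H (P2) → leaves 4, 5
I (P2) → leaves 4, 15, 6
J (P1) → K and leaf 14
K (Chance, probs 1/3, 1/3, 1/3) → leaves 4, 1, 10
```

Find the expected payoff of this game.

C (P2): min(10, 8, 8, 3) = 3
D (Chance): 1/2·4 + 1/2·12 = 8
E (P2): min(2, 12) = 2
F (P2): min(13, 3, 11) = 3
B (P1): max(3, 8, 2, 3) = 8
H (P2): min(4, 5) = 4
I (P2): min(4, 15, 6) = 4
G (P1): max(4, 4, 3, 9) = 9
K (Chance): 1/3·4 + 1/3·1 + 1/3·10 = 5
J (P1): max(5, 14) = 14
Root (P2): min(8, 9, 14) = 8

8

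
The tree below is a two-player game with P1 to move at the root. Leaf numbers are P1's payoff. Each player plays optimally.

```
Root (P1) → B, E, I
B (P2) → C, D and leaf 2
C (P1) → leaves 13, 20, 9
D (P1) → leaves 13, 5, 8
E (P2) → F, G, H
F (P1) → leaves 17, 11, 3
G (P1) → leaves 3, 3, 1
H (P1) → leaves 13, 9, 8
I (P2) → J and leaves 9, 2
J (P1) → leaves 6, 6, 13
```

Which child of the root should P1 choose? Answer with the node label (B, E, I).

E

C (P1): max(13, 20, 9) = 20
D (P1): max(13, 5, 8) = 13
B (P2): min(20, 13, 2) = 2
F (P1): max(17, 11, 3) = 17
G (P1): max(3, 3, 1) = 3
H (P1): max(13, 9, 8) = 13
E (P2): min(17, 3, 13) = 3
J (P1): max(6, 6, 13) = 13
I (P2): min(13, 9, 2) = 2
Root (P1): max(2, 3, 2) = 3
P1 picks the child with the highest value: E (value 3).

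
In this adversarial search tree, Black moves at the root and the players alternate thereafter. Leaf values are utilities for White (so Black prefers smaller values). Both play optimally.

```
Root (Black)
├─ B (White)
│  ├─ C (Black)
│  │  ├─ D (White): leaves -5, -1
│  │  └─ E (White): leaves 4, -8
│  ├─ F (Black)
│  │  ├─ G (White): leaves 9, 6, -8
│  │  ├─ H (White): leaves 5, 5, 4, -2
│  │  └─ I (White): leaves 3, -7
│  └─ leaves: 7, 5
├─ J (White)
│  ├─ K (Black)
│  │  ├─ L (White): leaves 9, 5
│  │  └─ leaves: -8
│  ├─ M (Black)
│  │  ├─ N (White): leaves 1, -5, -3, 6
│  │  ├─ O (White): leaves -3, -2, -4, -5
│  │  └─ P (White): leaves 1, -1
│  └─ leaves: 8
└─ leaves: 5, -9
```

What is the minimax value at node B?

D: max(-5, -1) = -1
E: max(4, -8) = 4
C: min(-1, 4) = -1
G: max(9, 6, -8) = 9
H: max(5, 5, 4, -2) = 5
I: max(3, -7) = 3
F: min(9, 5, 3) = 3
B: max(-1, 3, 7, 5) = 7

7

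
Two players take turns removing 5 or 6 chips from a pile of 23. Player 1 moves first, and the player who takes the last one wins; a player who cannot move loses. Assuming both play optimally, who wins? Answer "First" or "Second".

Second

Positions where the player to move wins (W) vs loses (L):
i:   0  1  2  3  4  5  6  7  8  9 10 11 12 13 14 15 16 17 18 19 20 21 22 23
     L  L  L  L  L  W  W  W  W  W  W  L  L  L  L  L  W  W  W  W  W  W  L  L
Position 23 is L, so the second player wins.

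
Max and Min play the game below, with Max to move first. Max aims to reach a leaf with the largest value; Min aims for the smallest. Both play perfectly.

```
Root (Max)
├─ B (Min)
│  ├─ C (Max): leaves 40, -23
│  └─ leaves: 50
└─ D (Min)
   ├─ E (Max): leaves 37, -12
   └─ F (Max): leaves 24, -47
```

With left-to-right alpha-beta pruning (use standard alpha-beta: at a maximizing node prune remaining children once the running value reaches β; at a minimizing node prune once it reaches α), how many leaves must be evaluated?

C [α=-∞,β=+∞]: v=40
B [α=-∞,β=+∞]: v=40
E [α=40,β=+∞]: v=37
D [α=40,β=+∞]: v=37 after child 1 ≤ α → α-cutoff, skip 1
Root [α=-∞,β=+∞]: v=40
Leaves evaluated: 5 of 7.

5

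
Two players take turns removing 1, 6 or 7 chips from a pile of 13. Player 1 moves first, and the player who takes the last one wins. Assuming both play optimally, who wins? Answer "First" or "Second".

First

Positions where the player to move wins (W) vs loses (L):
i:   0  1  2  3  4  5  6  7  8  9 10 11 12 13
     L  W  L  W  L  W  W  W  W  W  W  W  L  W
Position 13 is W, so the first player wins.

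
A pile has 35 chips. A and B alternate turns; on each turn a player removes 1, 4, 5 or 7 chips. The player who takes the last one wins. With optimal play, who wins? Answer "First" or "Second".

W/L table (W = player to move can force a win):
i:   0  1  2  3  4  5  6  7  8  9 10 11 12 13 14 15 16 17 18 19 20 21 22 23 24 25 26 27 28 29 30 31 32 33 34 35
     L  W  L  W  W  W  W  W  L  W  L  W  W  W  W  W  L  W  L  W  W  W  W  W  L  W  L  W  W  W  W  W  L  W  L  W
Position 35 is W, so the first player wins.

First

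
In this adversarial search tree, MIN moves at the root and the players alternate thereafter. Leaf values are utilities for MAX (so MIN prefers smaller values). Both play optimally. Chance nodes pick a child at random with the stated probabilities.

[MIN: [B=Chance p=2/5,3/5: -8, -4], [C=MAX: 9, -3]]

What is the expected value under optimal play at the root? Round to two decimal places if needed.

-5.6

B (Chance): 2/5·-8 + 3/5·-4 = -5.6
C (MAX): max(9, -3) = 9
Root (MIN): min(-5.6, 9) = -5.6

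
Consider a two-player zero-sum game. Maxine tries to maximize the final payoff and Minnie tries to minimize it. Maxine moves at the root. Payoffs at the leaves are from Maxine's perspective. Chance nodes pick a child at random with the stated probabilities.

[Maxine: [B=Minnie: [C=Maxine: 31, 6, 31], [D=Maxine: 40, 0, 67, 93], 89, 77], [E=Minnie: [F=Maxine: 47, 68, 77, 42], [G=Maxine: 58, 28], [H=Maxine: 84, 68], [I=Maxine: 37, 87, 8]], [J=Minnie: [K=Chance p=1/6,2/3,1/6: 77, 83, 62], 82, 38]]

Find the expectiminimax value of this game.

C (Maxine): max(31, 6, 31) = 31
D (Maxine): max(40, 0, 67, 93) = 93
B (Minnie): min(31, 93, 89, 77) = 31
F (Maxine): max(47, 68, 77, 42) = 77
G (Maxine): max(58, 28) = 58
H (Maxine): max(84, 68) = 84
I (Maxine): max(37, 87, 8) = 87
E (Minnie): min(77, 58, 84, 87) = 58
K (Chance): 1/6·77 + 2/3·83 + 1/6·62 = 78.5
J (Minnie): min(78.5, 82, 38) = 38
Root (Maxine): max(31, 58, 38) = 58

58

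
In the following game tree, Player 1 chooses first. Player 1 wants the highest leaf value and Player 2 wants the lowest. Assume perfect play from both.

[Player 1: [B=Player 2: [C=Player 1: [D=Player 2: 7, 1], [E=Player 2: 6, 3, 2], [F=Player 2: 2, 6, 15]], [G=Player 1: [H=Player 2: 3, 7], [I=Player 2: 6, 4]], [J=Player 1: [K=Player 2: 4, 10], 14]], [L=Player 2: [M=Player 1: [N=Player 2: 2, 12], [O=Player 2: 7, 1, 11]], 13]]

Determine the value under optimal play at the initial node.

2

D (Player 2): min(7, 1) = 1
E (Player 2): min(6, 3, 2) = 2
F (Player 2): min(2, 6, 15) = 2
C (Player 1): max(1, 2, 2) = 2
H (Player 2): min(3, 7) = 3
I (Player 2): min(6, 4) = 4
G (Player 1): max(3, 4) = 4
K (Player 2): min(4, 10) = 4
J (Player 1): max(4, 14) = 14
B (Player 2): min(2, 4, 14) = 2
N (Player 2): min(2, 12) = 2
O (Player 2): min(7, 1, 11) = 1
M (Player 1): max(2, 1) = 2
L (Player 2): min(2, 13) = 2
Root (Player 1): max(2, 2) = 2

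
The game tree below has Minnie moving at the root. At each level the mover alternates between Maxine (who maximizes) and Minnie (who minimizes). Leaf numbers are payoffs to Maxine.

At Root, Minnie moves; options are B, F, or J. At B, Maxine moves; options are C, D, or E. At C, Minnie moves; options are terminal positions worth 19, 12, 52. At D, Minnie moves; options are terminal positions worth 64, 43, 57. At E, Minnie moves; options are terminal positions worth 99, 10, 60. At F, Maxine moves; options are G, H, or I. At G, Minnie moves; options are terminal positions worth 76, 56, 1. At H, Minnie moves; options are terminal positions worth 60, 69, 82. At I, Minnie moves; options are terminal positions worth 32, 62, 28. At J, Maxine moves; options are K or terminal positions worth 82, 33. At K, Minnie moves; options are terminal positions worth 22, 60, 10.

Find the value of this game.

43

C (Minnie): min(19, 12, 52) = 12
D (Minnie): min(64, 43, 57) = 43
E (Minnie): min(99, 10, 60) = 10
B (Maxine): max(12, 43, 10) = 43
G (Minnie): min(76, 56, 1) = 1
H (Minnie): min(60, 69, 82) = 60
I (Minnie): min(32, 62, 28) = 28
F (Maxine): max(1, 60, 28) = 60
K (Minnie): min(22, 60, 10) = 10
J (Maxine): max(10, 82, 33) = 82
Root (Minnie): min(43, 60, 82) = 43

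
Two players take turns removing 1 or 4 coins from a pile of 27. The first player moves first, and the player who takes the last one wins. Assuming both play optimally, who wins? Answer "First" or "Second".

Positions where the player to move wins (W) vs loses (L):
i:   0  1  2  3  4  5  6  7  8  9 10 11 12 13 14 15 16 17 18 19 20 21 22 23 24 25 26 27
     L  W  L  W  W  L  W  L  W  W  L  W  L  W  W  L  W  L  W  W  L  W  L  W  W  L  W  L
Position 27 is L, so the second player wins.

Second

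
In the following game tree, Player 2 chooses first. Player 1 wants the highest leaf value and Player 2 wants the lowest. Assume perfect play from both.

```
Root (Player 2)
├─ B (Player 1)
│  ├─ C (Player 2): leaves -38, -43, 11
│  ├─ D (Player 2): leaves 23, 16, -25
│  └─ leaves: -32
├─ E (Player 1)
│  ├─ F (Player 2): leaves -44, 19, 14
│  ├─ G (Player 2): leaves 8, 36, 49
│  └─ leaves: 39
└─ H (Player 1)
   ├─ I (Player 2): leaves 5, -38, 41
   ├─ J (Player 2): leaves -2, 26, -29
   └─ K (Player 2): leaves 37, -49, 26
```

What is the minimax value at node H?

-29

I: min(5, -38, 41) = -38
J: min(-2, 26, -29) = -29
K: min(37, -49, 26) = -49
H: max(-38, -29, -49) = -29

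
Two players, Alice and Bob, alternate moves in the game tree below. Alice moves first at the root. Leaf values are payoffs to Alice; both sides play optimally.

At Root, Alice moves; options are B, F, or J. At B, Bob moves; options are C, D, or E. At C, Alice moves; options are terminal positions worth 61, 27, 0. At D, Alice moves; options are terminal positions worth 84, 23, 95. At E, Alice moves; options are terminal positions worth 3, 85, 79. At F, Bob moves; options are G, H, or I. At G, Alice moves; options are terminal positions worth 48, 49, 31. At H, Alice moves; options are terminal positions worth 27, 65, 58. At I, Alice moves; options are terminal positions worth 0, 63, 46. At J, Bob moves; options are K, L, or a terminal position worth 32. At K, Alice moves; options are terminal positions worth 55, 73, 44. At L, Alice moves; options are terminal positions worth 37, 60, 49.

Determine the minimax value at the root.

61

C (Alice): max(61, 27, 0) = 61
D (Alice): max(84, 23, 95) = 95
E (Alice): max(3, 85, 79) = 85
B (Bob): min(61, 95, 85) = 61
G (Alice): max(48, 49, 31) = 49
H (Alice): max(27, 65, 58) = 65
I (Alice): max(0, 63, 46) = 63
F (Bob): min(49, 65, 63) = 49
K (Alice): max(55, 73, 44) = 73
L (Alice): max(37, 60, 49) = 60
J (Bob): min(73, 60, 32) = 32
Root (Alice): max(61, 49, 32) = 61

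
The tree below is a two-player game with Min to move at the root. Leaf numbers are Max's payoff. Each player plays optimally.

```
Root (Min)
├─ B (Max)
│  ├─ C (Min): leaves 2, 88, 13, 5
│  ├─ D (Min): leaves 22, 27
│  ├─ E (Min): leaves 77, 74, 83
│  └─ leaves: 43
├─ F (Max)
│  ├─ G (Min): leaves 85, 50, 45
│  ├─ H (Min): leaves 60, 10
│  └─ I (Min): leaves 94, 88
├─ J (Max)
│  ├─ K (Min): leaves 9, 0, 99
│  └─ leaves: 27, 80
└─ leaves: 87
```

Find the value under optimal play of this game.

74

C (Min): min(2, 88, 13, 5) = 2
D (Min): min(22, 27) = 22
E (Min): min(77, 74, 83) = 74
B (Max): max(2, 22, 74, 43) = 74
G (Min): min(85, 50, 45) = 45
H (Min): min(60, 10) = 10
I (Min): min(94, 88) = 88
F (Max): max(45, 10, 88) = 88
K (Min): min(9, 0, 99) = 0
J (Max): max(0, 27, 80) = 80
Root (Min): min(74, 88, 80, 87) = 74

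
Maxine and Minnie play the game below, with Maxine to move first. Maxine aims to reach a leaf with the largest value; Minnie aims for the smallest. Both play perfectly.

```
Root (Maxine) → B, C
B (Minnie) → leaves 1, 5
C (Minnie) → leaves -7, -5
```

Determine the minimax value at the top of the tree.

B (Minnie): min(1, 5) = 1
C (Minnie): min(-7, -5) = -7
Root (Maxine): max(1, -7) = 1

1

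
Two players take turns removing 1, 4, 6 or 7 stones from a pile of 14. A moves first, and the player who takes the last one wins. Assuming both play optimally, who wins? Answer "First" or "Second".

i:   0  1  2  3  4  5  6  7  8  9 10 11 12 13 14
     L  W  L  W  W  L  W  W  W  W  L  W  W  L  W
Position 14 is W, so the first player wins.

First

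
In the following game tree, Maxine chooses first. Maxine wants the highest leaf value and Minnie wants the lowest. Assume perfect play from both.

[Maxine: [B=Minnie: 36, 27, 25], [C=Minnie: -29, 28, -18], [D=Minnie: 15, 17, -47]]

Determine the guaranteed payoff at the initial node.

B (Minnie): min(36, 27, 25) = 25
C (Minnie): min(-29, 28, -18) = -29
D (Minnie): min(15, 17, -47) = -47
Root (Maxine): max(25, -29, -47) = 25

25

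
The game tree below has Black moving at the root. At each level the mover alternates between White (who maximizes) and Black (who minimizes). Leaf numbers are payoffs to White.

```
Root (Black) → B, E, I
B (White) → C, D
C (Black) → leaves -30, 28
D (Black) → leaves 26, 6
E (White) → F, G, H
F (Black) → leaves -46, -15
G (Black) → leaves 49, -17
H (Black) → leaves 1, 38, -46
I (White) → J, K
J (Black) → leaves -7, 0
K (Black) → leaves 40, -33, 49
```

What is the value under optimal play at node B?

C: min(-30, 28) = -30
D: min(26, 6) = 6
B: max(-30, 6) = 6

6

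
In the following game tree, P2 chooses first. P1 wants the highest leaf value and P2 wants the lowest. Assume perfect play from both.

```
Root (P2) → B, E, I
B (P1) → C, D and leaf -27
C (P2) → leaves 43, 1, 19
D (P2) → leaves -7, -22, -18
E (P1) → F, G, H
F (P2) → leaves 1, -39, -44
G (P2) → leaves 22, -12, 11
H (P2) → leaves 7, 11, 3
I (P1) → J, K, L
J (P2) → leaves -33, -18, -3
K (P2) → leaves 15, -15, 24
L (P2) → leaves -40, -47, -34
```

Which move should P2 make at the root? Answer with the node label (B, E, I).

I

C (P2): min(43, 1, 19) = 1
D (P2): min(-7, -22, -18) = -22
B (P1): max(1, -22, -27) = 1
F (P2): min(1, -39, -44) = -44
G (P2): min(22, -12, 11) = -12
H (P2): min(7, 11, 3) = 3
E (P1): max(-44, -12, 3) = 3
J (P2): min(-33, -18, -3) = -33
K (P2): min(15, -15, 24) = -15
L (P2): min(-40, -47, -34) = -47
I (P1): max(-33, -15, -47) = -15
Root (P2): min(1, 3, -15) = -15
P2 picks the child with the lowest value: I (value -15).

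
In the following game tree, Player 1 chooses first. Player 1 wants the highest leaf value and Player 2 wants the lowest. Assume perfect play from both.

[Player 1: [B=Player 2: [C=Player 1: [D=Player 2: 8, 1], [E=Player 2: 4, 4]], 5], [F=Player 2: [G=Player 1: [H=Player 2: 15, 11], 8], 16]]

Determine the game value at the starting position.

11

D (Player 2): min(8, 1) = 1
E (Player 2): min(4, 4) = 4
C (Player 1): max(1, 4) = 4
B (Player 2): min(4, 5) = 4
H (Player 2): min(15, 11) = 11
G (Player 1): max(11, 8) = 11
F (Player 2): min(11, 16) = 11
Root (Player 1): max(4, 11) = 11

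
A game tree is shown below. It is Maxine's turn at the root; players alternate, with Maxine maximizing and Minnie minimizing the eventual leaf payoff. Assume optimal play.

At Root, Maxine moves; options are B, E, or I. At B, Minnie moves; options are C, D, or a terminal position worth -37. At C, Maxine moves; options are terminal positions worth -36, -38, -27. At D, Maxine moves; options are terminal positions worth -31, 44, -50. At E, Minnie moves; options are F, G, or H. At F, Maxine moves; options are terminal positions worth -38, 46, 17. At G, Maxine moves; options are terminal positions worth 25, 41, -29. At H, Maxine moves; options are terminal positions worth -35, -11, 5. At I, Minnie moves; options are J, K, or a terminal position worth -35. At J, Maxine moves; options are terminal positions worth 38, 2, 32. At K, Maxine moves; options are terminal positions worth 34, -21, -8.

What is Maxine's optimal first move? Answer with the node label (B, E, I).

C (Maxine): max(-36, -38, -27) = -27
D (Maxine): max(-31, 44, -50) = 44
B (Minnie): min(-27, 44, -37) = -37
F (Maxine): max(-38, 46, 17) = 46
G (Maxine): max(25, 41, -29) = 41
H (Maxine): max(-35, -11, 5) = 5
E (Minnie): min(46, 41, 5) = 5
J (Maxine): max(38, 2, 32) = 38
K (Maxine): max(34, -21, -8) = 34
I (Minnie): min(38, 34, -35) = -35
Root (Maxine): max(-37, 5, -35) = 5
Maxine picks the child with the highest value: E (value 5).

E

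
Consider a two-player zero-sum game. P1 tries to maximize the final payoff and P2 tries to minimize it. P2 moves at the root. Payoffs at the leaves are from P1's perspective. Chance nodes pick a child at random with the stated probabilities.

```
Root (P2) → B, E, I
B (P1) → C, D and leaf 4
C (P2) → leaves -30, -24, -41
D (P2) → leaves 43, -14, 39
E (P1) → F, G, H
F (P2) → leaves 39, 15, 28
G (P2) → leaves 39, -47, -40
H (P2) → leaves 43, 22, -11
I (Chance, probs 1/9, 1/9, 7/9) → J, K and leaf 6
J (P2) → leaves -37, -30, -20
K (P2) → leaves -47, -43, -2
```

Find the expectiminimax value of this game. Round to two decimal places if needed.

C (P2): min(-30, -24, -41) = -41
D (P2): min(43, -14, 39) = -14
B (P1): max(-41, -14, 4) = 4
F (P2): min(39, 15, 28) = 15
G (P2): min(39, -47, -40) = -47
H (P2): min(43, 22, -11) = -11
E (P1): max(15, -47, -11) = 15
J (P2): min(-37, -30, -20) = -37
K (P2): min(-47, -43, -2) = -47
I (Chance): 1/9·-37 + 1/9·-47 + 7/9·6 = -4.67
Root (P2): min(4, 15, -4.67) = -4.67

-4.67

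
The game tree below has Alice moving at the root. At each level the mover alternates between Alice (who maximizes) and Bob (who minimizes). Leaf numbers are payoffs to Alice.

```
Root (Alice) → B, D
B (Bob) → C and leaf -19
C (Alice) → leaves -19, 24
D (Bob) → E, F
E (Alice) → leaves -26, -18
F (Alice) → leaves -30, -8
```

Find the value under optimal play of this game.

C (Alice): max(-19, 24) = 24
B (Bob): min(24, -19) = -19
E (Alice): max(-26, -18) = -18
F (Alice): max(-30, -8) = -8
D (Bob): min(-18, -8) = -18
Root (Alice): max(-19, -18) = -18

-18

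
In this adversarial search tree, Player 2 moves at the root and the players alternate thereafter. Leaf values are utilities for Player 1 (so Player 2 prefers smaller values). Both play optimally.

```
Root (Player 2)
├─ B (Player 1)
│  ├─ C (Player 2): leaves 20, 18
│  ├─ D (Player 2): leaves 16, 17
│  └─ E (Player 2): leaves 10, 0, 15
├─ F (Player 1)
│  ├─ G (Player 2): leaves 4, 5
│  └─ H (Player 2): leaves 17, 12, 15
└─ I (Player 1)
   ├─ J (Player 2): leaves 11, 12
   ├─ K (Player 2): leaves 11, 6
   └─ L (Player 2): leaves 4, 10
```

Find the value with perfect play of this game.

11

C (Player 2): min(20, 18) = 18
D (Player 2): min(16, 17) = 16
E (Player 2): min(10, 0, 15) = 0
B (Player 1): max(18, 16, 0) = 18
G (Player 2): min(4, 5) = 4
H (Player 2): min(17, 12, 15) = 12
F (Player 1): max(4, 12) = 12
J (Player 2): min(11, 12) = 11
K (Player 2): min(11, 6) = 6
L (Player 2): min(4, 10) = 4
I (Player 1): max(11, 6, 4) = 11
Root (Player 2): min(18, 12, 11) = 11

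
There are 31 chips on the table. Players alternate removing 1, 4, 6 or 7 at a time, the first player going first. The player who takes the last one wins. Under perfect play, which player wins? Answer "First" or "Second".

Compute winning (W) and losing (L) positions by backward induction:
i:   0  1  2  3  4  5  6  7  8  9 10 11 12 13 14 15 16 17 18 19 20 21 22 23 24 25 26 27 28 29 30 31
     L  W  L  W  W  L  W  W  W  W  L  W  W  L  W  L  W  W  L  W  W  W  W  L  W  W  L  W  L  W  W  L
Position 31 is L, so the second player wins.

Second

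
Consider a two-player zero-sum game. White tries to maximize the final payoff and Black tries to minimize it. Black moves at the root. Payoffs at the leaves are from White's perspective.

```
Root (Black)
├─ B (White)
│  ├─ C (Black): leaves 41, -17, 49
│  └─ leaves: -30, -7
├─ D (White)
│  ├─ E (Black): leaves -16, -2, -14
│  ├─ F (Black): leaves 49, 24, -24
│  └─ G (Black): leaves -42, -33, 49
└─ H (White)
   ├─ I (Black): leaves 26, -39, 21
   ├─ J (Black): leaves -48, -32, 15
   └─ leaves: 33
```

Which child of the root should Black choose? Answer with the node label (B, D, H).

D

C (Black): min(41, -17, 49) = -17
B (White): max(-17, -30, -7) = -7
E (Black): min(-16, -2, -14) = -16
F (Black): min(49, 24, -24) = -24
G (Black): min(-42, -33, 49) = -42
D (White): max(-16, -24, -42) = -16
I (Black): min(26, -39, 21) = -39
J (Black): min(-48, -32, 15) = -48
H (White): max(-39, -48, 33) = 33
Root (Black): min(-7, -16, 33) = -16
Black picks the child with the lowest value: D (value -16).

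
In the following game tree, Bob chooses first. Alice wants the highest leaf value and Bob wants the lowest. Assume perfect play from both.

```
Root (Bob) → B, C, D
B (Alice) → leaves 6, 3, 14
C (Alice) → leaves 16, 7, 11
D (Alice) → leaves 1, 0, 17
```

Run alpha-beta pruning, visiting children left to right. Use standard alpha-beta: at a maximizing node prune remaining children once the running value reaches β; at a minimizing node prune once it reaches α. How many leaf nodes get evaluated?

7

B [α=-∞,β=+∞]: v=14
C [α=-∞,β=14]: v=16 after child 1 ≥ β → β-cutoff, skip 2
D [α=-∞,β=14]: v=17
Root [α=-∞,β=+∞]: v=14
Leaves evaluated: 7 of 9.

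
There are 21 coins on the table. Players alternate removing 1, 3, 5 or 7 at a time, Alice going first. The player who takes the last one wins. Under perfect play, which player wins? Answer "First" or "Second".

Mark each pile size as W (mover wins) or L (mover loses):
i:   0  1  2  3  4  5  6  7  8  9 10 11 12 13 14 15 16 17 18 19 20 21
     L  W  L  W  L  W  L  W  L  W  L  W  L  W  L  W  L  W  L  W  L  W
Position 21 is W, so the first player wins.

First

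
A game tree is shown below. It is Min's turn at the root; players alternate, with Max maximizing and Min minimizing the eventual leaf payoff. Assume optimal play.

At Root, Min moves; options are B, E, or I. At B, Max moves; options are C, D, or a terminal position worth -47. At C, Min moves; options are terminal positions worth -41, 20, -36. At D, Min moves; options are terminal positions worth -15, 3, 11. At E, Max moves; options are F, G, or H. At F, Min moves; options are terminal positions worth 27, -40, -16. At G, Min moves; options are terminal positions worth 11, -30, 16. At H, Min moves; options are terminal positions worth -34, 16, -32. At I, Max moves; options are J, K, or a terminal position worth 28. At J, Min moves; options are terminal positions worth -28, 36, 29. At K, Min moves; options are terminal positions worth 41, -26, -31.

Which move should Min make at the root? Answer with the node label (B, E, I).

C (Min): min(-41, 20, -36) = -41
D (Min): min(-15, 3, 11) = -15
B (Max): max(-41, -15, -47) = -15
F (Min): min(27, -40, -16) = -40
G (Min): min(11, -30, 16) = -30
H (Min): min(-34, 16, -32) = -34
E (Max): max(-40, -30, -34) = -30
J (Min): min(-28, 36, 29) = -28
K (Min): min(41, -26, -31) = -31
I (Max): max(-28, -31, 28) = 28
Root (Min): min(-15, -30, 28) = -30
Min picks the child with the lowest value: E (value -30).

E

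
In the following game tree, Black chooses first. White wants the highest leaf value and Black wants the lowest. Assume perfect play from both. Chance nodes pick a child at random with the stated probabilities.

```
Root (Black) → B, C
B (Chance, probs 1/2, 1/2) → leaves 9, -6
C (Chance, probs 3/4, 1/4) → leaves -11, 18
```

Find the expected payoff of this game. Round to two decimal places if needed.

-3.75

B (Chance): 1/2·9 + 1/2·-6 = 1.5
C (Chance): 3/4·-11 + 1/4·18 = -3.75
Root (Black): min(1.5, -3.75) = -3.75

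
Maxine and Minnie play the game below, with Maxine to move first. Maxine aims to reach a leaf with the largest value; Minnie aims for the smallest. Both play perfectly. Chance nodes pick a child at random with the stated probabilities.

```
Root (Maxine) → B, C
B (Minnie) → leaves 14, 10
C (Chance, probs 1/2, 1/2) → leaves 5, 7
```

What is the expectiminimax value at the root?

B (Minnie): min(14, 10) = 10
C (Chance): 1/2·5 + 1/2·7 = 6
Root (Maxine): max(10, 6) = 10

10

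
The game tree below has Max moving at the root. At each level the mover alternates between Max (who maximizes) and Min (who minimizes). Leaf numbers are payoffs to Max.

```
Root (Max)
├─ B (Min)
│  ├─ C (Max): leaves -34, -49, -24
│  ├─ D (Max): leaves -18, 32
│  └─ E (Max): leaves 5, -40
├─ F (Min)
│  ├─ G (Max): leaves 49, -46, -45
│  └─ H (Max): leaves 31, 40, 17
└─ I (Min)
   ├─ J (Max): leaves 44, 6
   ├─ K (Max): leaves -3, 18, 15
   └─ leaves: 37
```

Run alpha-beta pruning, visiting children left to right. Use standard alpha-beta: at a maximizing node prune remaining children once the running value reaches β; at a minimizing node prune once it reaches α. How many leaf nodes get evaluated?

16

C [α=-∞,β=+∞]: v=-24
D [α=-∞,β=-24]: v=-18 after child 1 ≥ β → β-cutoff, skip 1
E [α=-∞,β=-24]: v=5 after child 1 ≥ β → β-cutoff, skip 1
B [α=-∞,β=+∞]: v=-24
G [α=-24,β=+∞]: v=49
H [α=-24,β=49]: v=40
F [α=-24,β=+∞]: v=40
J [α=40,β=+∞]: v=44
K [α=40,β=44]: v=18
I [α=40,β=+∞]: v=18 after child 2 ≤ α → α-cutoff, skip 1
Root [α=-∞,β=+∞]: v=40
Leaves evaluated: 16 of 19.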